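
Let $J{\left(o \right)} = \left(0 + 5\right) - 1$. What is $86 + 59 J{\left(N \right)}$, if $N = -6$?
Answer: $322$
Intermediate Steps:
$J{\left(o \right)} = 4$ ($J{\left(o \right)} = 5 - 1 = 4$)
$86 + 59 J{\left(N \right)} = 86 + 59 \cdot 4 = 86 + 236 = 322$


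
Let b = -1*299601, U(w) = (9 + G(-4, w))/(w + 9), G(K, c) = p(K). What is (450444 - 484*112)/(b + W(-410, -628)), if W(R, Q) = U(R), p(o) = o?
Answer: -79445318/60070003 ≈ -1.3225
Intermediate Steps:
G(K, c) = K
U(w) = 5/(9 + w) (U(w) = (9 - 4)/(w + 9) = 5/(9 + w))
W(R, Q) = 5/(9 + R)
b = -299601
(450444 - 484*112)/(b + W(-410, -628)) = (450444 - 484*112)/(-299601 + 5/(9 - 410)) = (450444 - 54208)/(-299601 + 5/(-401)) = 396236/(-299601 + 5*(-1/401)) = 396236/(-299601 - 5/401) = 396236/(-120140006/401) = 396236*(-401/120140006) = -79445318/60070003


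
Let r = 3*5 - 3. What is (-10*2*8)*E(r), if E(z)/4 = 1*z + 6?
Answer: -11520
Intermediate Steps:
r = 12 (r = 15 - 3 = 12)
E(z) = 24 + 4*z (E(z) = 4*(1*z + 6) = 4*(z + 6) = 4*(6 + z) = 24 + 4*z)
(-10*2*8)*E(r) = (-10*2*8)*(24 + 4*12) = (-20*8)*(24 + 48) = -160*72 = -11520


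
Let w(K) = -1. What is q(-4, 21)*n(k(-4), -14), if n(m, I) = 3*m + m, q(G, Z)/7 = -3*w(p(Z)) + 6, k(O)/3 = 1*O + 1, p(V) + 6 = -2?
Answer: -2268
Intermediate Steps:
p(V) = -8 (p(V) = -6 - 2 = -8)
k(O) = 3 + 3*O (k(O) = 3*(1*O + 1) = 3*(O + 1) = 3*(1 + O) = 3 + 3*O)
q(G, Z) = 63 (q(G, Z) = 7*(-3*(-1) + 6) = 7*(3 + 6) = 7*9 = 63)
n(m, I) = 4*m
q(-4, 21)*n(k(-4), -14) = 63*(4*(3 + 3*(-4))) = 63*(4*(3 - 12)) = 63*(4*(-9)) = 63*(-36) = -2268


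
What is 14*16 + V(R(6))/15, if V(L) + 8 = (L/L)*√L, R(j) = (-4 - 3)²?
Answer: 3359/15 ≈ 223.93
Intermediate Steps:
R(j) = 49 (R(j) = (-7)² = 49)
V(L) = -8 + √L (V(L) = -8 + (L/L)*√L = -8 + 1*√L = -8 + √L)
14*16 + V(R(6))/15 = 14*16 + (-8 + √49)/15 = 224 + (-8 + 7)*(1/15) = 224 - 1*1/15 = 224 - 1/15 = 3359/15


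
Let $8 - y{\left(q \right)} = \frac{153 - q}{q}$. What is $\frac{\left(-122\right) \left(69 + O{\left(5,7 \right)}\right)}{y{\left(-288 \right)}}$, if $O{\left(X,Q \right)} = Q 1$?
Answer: $- \frac{4864}{5} \approx -972.8$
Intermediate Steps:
$O{\left(X,Q \right)} = Q$
$y{\left(q \right)} = 8 - \frac{153 - q}{q}$
$\frac{\left(-122\right) \left(69 + O{\left(5,7 \right)}\right)}{y{\left(-288 \right)}} = \frac{\left(-122\right) \left(69 + 7\right)}{9 - \frac{153}{-288}} = \frac{\left(-122\right) 76}{9 - - \frac{17}{32}} = - \frac{9272}{9 + \frac{17}{32}} = - \frac{9272}{\frac{305}{32}} = \left(-9272\right) \frac{32}{305} = - \frac{4864}{5}$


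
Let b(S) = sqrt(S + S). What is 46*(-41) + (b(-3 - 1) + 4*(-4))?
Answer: -1902 + 2*I*sqrt(2) ≈ -1902.0 + 2.8284*I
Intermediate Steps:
b(S) = sqrt(2)*sqrt(S) (b(S) = sqrt(2*S) = sqrt(2)*sqrt(S))
46*(-41) + (b(-3 - 1) + 4*(-4)) = 46*(-41) + (sqrt(2)*sqrt(-3 - 1) + 4*(-4)) = -1886 + (sqrt(2)*sqrt(-4) - 16) = -1886 + (sqrt(2)*(2*I) - 16) = -1886 + (2*I*sqrt(2) - 16) = -1886 + (-16 + 2*I*sqrt(2)) = -1902 + 2*I*sqrt(2)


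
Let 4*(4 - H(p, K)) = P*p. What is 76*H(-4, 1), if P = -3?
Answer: 76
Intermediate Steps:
H(p, K) = 4 + 3*p/4 (H(p, K) = 4 - (-3)*p/4 = 4 + 3*p/4)
76*H(-4, 1) = 76*(4 + (3/4)*(-4)) = 76*(4 - 3) = 76*1 = 76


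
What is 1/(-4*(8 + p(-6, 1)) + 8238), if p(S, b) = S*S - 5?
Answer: 1/8082 ≈ 0.00012373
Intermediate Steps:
p(S, b) = -5 + S² (p(S, b) = S² - 5 = -5 + S²)
1/(-4*(8 + p(-6, 1)) + 8238) = 1/(-4*(8 + (-5 + (-6)²)) + 8238) = 1/(-4*(8 + (-5 + 36)) + 8238) = 1/(-4*(8 + 31) + 8238) = 1/(-4*39 + 8238) = 1/(-156 + 8238) = 1/8082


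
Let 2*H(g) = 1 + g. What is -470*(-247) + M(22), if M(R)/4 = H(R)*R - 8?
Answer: 117070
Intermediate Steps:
H(g) = ½ + g/2 (H(g) = (1 + g)/2 = ½ + g/2)
M(R) = -32 + 4*R*(½ + R/2) (M(R) = 4*((½ + R/2)*R - 8) = 4*(R*(½ + R/2) - 8) = 4*(-8 + R*(½ + R/2)) = -32 + 4*R*(½ + R/2))
-470*(-247) + M(22) = -470*(-247) + (-32 + 2*22*(1 + 22)) = 116090 + (-32 + 2*22*23) = 116090 + (-32 + 1012) = 116090 + 980 = 117070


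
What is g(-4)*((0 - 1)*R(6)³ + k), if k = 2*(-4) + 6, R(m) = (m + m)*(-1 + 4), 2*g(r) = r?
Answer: 93316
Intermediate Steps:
g(r) = r/2
R(m) = 6*m (R(m) = (2*m)*3 = 6*m)
k = -2 (k = -8 + 6 = -2)
g(-4)*((0 - 1)*R(6)³ + k) = ((½)*(-4))*((0 - 1)*(6*6)³ - 2) = -2*(-1*36³ - 2) = -2*(-1*46656 - 2) = -2*(-46656 - 2) = -2*(-46658) = 93316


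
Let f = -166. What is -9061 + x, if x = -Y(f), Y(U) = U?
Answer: -8895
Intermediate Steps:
x = 166 (x = -1*(-166) = 166)
-9061 + x = -9061 + 166 = -8895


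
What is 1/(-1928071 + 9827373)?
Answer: 1/7899302 ≈ 1.2659e-7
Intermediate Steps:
1/(-1928071 + 9827373) = 1/7899302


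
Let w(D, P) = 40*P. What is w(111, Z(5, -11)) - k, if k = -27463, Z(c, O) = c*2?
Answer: 27863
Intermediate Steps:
Z(c, O) = 2*c
w(111, Z(5, -11)) - k = 40*(2*5) - 1*(-27463) = 40*10 + 27463 = 400 + 27463 = 27863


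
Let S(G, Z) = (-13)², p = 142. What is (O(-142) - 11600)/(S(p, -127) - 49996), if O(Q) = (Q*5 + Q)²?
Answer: -714304/49827 ≈ -14.336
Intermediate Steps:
O(Q) = 36*Q² (O(Q) = (5*Q + Q)² = (6*Q)² = 36*Q²)
S(G, Z) = 169
(O(-142) - 11600)/(S(p, -127) - 49996) = (36*(-142)² - 11600)/(169 - 49996) = (36*20164 - 11600)/(-49827) = (725904 - 11600)*(-1/49827) = 714304*(-1/49827) = -714304/49827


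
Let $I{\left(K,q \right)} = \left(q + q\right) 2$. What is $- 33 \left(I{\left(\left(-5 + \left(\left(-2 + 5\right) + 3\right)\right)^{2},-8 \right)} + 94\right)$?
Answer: $-2046$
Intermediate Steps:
$I{\left(K,q \right)} = 4 q$ ($I{\left(K,q \right)} = 2 q 2 = 4 q$)
$- 33 \left(I{\left(\left(-5 + \left(\left(-2 + 5\right) + 3\right)\right)^{2},-8 \right)} + 94\right) = - 33 \left(4 \left(-8\right) + 94\right) = - 33 \left(-32 + 94\right) = \left(-33\right) 62 = -2046$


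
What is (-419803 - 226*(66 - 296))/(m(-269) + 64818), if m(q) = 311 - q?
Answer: -367823/65398 ≈ -5.6244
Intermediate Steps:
(-419803 - 226*(66 - 296))/(m(-269) + 64818) = (-419803 - 226*(66 - 296))/((311 - 1*(-269)) + 64818) = (-419803 - 226*(-230))/((311 + 269) + 64818) = (-419803 + 51980)/(580 + 64818) = -367823/65398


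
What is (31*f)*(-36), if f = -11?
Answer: 12276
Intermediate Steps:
(31*f)*(-36) = (31*(-11))*(-36) = -341*(-36) = 12276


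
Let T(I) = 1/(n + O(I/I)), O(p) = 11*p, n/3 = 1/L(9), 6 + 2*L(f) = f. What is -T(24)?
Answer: -1/13 ≈ -0.076923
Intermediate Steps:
L(f) = -3 + f/2
n = 2 (n = 3/(-3 + (1/2)*9) = 3/(-3 + 9/2) = 3/(3/2) = 3*(2/3) = 2)
T(I) = 1/13 (T(I) = 1/(2 + 11*(I/I)) = 1/(2 + 11*1) = 1/(2 + 11) = 1/13)
-T(24) = -1*1/13 = -1/13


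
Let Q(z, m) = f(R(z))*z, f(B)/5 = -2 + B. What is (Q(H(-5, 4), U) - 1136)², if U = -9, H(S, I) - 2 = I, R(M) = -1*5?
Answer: 1811716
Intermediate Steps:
R(M) = -5
f(B) = -10 + 5*B (f(B) = 5*(-2 + B) = -10 + 5*B)
H(S, I) = 2 + I
Q(z, m) = -35*z (Q(z, m) = (-10 + 5*(-5))*z = (-10 - 25)*z = -35*z)
(Q(H(-5, 4), U) - 1136)² = (-35*(2 + 4) - 1136)² = (-35*6 - 1136)² = (-210 - 1136)² = (-1346)² = 1811716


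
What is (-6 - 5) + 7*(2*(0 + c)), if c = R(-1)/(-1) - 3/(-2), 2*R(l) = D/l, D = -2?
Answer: -4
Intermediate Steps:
R(l) = -1/l (R(l) = (-2/l)/2 = -1/l)
c = ½ (c = -1/(-1)/(-1) - 3/(-2) = -1*(-1)*(-1) - 3*(-½) = 1*(-1) + 3/2 = -1 + 3/2 = ½ ≈ 0.50000)
(-6 - 5) + 7*(2*(0 + c)) = (-6 - 5) + 7*(2*(0 + ½)) = -11 + 7*(2*(½)) = -11 + 7*1 = -11 + 7 = -4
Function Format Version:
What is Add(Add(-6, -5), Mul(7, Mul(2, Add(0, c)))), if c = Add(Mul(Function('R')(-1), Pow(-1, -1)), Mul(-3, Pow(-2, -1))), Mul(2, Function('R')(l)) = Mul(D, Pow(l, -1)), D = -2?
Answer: -4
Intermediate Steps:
Function('R')(l) = Mul(-1, Pow(l, -1)) (Function('R')(l) = Mul(Rational(1, 2), Mul(-2, Pow(l, -1))) = Mul(-1, Pow(l, -1)))
c = Rational(1, 2) (c = Add(Mul(Mul(-1, Pow(-1, -1)), Pow(-1, -1)), Mul(-3, Pow(-2, -1))) = Add(Mul(Mul(-1, -1), -1), Mul(-3, Rational(-1, 2))) = Add(Mul(1, -1), Rational(3, 2)) = Add(-1, Rational(3, 2)) = Rational(1, 2) ≈ 0.50000)
Add(Add(-6, -5), Mul(7, Mul(2, Add(0, c)))) = Add(Add(-6, -5), Mul(7, Mul(2, Add(0, Rational(1, 2))))) = Add(-11, Mul(7, Mul(2, Rational(1, 2)))) = Add(-11, Mul(7, 1)) = Add(-11, 7) = -4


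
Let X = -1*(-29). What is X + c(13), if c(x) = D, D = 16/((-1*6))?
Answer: 79/3 ≈ 26.333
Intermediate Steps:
X = 29
D = -8/3 (D = 16/(-6) = 16*(-⅙) = -8/3 ≈ -2.6667)
c(x) = -8/3
X + c(13) = 29 - 8/3 = 79/3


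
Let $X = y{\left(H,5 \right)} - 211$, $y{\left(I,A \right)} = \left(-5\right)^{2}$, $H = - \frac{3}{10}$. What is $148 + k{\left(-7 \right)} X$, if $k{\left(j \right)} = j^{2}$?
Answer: $-8966$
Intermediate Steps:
$H = - \frac{3}{10}$ ($H = \left(-3\right) \frac{1}{10} = - \frac{3}{10} \approx -0.3$)
$y{\left(I,A \right)} = 25$
$X = -186$ ($X = 25 - 211 = -186$)
$148 + k{\left(-7 \right)} X = 148 + \left(-7\right)^{2} \left(-186\right) = 148 + 49 \left(-186\right) = 148 - 9114 = -8966$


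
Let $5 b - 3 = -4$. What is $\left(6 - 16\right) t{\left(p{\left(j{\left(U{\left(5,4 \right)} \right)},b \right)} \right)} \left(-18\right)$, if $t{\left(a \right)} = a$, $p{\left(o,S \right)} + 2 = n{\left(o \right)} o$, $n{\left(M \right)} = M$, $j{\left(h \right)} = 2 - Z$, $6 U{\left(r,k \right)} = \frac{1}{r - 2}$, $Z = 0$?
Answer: $360$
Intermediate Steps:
$U{\left(r,k \right)} = \frac{1}{6 \left(-2 + r\right)}$ ($U{\left(r,k \right)} = \frac{1}{6 \left(r - 2\right)} = \frac{1}{6 \left(-2 + r\right)}$)
$b = - \frac{1}{5}$ ($b = \frac{3}{5} + \frac{1}{5} \left(-4\right) = \frac{3}{5} - \frac{4}{5} = - \frac{1}{5} \approx -0.2$)
$j{\left(h \right)} = 2$ ($j{\left(h \right)} = 2 - 0 = 2 + 0 = 2$)
$p{\left(o,S \right)} = -2 + o^{2}$ ($p{\left(o,S \right)} = -2 + o o = -2 + o^{2}$)
$\left(6 - 16\right) t{\left(p{\left(j{\left(U{\left(5,4 \right)} \right)},b \right)} \right)} \left(-18\right) = \left(6 - 16\right) \left(-2 + 2^{2}\right) \left(-18\right) = - 10 \left(-2 + 4\right) \left(-18\right) = \left(-10\right) 2 \left(-18\right) = \left(-20\right) \left(-18\right) = 360$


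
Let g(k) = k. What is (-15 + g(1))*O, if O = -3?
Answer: 42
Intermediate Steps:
(-15 + g(1))*O = (-15 + 1)*(-3) = -14*(-3) = 42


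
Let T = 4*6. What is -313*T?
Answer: -7512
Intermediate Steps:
T = 24
-313*T = -313*24 = -7512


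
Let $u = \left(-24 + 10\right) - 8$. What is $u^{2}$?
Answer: $484$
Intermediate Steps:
$u = -22$ ($u = -14 - 8 = -22$)
$u^{2} = \left(-22\right)^{2} = 484$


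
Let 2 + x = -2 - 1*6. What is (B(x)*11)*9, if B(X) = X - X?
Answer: 0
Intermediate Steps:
x = -10 (x = -2 + (-2 - 1*6) = -2 + (-2 - 6) = -2 - 8 = -10)
B(X) = 0
(B(x)*11)*9 = (0*11)*9 = 0*9 = 0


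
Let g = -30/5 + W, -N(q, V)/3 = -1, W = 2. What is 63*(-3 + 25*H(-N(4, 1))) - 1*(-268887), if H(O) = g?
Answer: 262398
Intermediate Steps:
N(q, V) = 3 (N(q, V) = -3*(-1) = 3)
g = -4 (g = -30/5 + 2 = -5*6/5 + 2 = -6 + 2 = -4)
H(O) = -4
63*(-3 + 25*H(-N(4, 1))) - 1*(-268887) = 63*(-3 + 25*(-4)) - 1*(-268887) = 63*(-3 - 100) + 268887 = 63*(-103) + 268887 = -6489 + 268887 = 262398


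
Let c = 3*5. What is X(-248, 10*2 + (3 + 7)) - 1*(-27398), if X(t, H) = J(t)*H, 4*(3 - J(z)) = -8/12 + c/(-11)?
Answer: 605071/22 ≈ 27503.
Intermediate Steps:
c = 15
J(z) = 463/132 (J(z) = 3 - (-8/12 + 15/(-11))/4 = 3 - (-8*1/12 + 15*(-1/11))/4 = 3 - (-⅔ - 15/11)/4 = 3 - ¼*(-67/33) = 3 + 67/132 = 463/132)
X(t, H) = 463*H/132
X(-248, 10*2 + (3 + 7)) - 1*(-27398) = 463*(10*2 + (3 + 7))/132 - 1*(-27398) = 463*(20 + 10)/132 + 27398 = (463/132)*30 + 27398 = 2315/22 + 27398 = 605071/22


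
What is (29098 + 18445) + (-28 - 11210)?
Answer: 36305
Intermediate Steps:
(29098 + 18445) + (-28 - 11210) = 47543 - 11238 = 36305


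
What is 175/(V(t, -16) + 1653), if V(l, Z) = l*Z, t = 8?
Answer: 7/61 ≈ 0.11475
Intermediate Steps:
V(l, Z) = Z*l
175/(V(t, -16) + 1653) = 175/(-16*8 + 1653) = 175/(-128 + 1653) = 175/1525 = 175*(1/1525) = 7/61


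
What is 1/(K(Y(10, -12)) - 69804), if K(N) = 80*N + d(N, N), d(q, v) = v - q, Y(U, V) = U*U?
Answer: -1/61804 ≈ -1.6180e-5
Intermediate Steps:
Y(U, V) = U²
K(N) = 80*N (K(N) = 80*N + (N - N) = 80*N + 0 = 80*N)
1/(K(Y(10, -12)) - 69804) = 1/(80*10² - 69804) = 1/(80*100 - 69804) = 1/(8000 - 69804) = 1/(-61804) = -1/61804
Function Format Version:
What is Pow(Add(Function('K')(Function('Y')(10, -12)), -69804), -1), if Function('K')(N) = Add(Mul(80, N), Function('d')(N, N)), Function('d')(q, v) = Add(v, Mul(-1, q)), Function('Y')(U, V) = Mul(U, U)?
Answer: Rational(-1, 61804) ≈ -1.6180e-5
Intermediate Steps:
Function('Y')(U, V) = Pow(U, 2)
Function('K')(N) = Mul(80, N) (Function('K')(N) = Add(Mul(80, N), Add(N, Mul(-1, N))) = Add(Mul(80, N), 0) = Mul(80, N))
Pow(Add(Function('K')(Function('Y')(10, -12)), -69804), -1) = Pow(Add(Mul(80, Pow(10, 2)), -69804), -1) = Pow(Add(Mul(80, 100), -69804), -1) = Pow(Add(8000, -69804), -1) = Pow(-61804, -1) = Rational(-1, 61804)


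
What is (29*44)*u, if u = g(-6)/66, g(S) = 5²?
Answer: 1450/3 ≈ 483.33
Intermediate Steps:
g(S) = 25
u = 25/66 ≈ 0.37879
(29*44)*u = (29*44)*(25/66) = 1276*(25/66) = 1450/3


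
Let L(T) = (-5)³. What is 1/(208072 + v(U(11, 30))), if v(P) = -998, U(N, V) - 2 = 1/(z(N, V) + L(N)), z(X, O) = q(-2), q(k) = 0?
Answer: 1/207074 ≈ 4.8292e-6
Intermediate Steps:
L(T) = -125
z(X, O) = 0
U(N, V) = 249/125 (U(N, V) = 2 + 1/(0 - 125) = 2 + 1/(-125) = 2 - 1/125 = 249/125)
1/(208072 + v(U(11, 30))) = 1/(208072 - 998) = 1/207074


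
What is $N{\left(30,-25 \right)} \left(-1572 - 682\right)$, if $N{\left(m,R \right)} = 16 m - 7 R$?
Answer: $-1476370$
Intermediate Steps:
$N{\left(m,R \right)} = - 7 R + 16 m$
$N{\left(30,-25 \right)} \left(-1572 - 682\right) = \left(\left(-7\right) \left(-25\right) + 16 \cdot 30\right) \left(-1572 - 682\right) = \left(175 + 480\right) \left(-2254\right) = 655 \left(-2254\right) = -1476370$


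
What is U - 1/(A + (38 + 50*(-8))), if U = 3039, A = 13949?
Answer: 41290892/13587 ≈ 3039.0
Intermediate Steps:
U - 1/(A + (38 + 50*(-8))) = 3039 - 1/(13949 + (38 + 50*(-8))) = 3039 - 1/(13949 + (38 - 400)) = 3039 - 1/(13949 - 362) = 3039 - 1/13587 = 41290892/13587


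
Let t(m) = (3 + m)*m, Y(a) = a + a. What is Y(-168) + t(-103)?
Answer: 9964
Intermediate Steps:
Y(a) = 2*a
t(m) = m*(3 + m)
Y(-168) + t(-103) = 2*(-168) - 103*(3 - 103) = -336 - 103*(-100) = -336 + 10300 = 9964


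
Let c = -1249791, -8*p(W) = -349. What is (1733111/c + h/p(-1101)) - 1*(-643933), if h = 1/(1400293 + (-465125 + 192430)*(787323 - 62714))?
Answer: 3083243913842920319031776/4788154285733748931 ≈ 6.4393e+5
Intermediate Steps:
p(W) = 349/8 (p(W) = -1/8*(-349) = 349/8)
h = -1/197595850962 (h = 1/(1400293 - 272695*724609) = 1/(1400293 - 197597251255) = 1/(-197595850962) = -1/197595850962 ≈ -5.0608e-12)
(1733111/c + h/p(-1101)) - 1*(-643933) = (1733111/(-1249791) - 1/(197595850962*349/8)) - 1*(-643933) = (1733111*(-1/1249791) - 1/197595850962*8/349) + 643933 = (-1733111/1249791 - 4/34480475992869) + 643933 = -6639832469831353847/4788154285733748931 + 643933 = 3083243913842920319031776/4788154285733748931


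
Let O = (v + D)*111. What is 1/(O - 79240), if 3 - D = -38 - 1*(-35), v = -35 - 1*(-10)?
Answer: -1/81349 ≈ -1.2293e-5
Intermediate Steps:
v = -25 (v = -35 + 10 = -25)
D = 6 (D = 3 - (-38 - 1*(-35)) = 3 - (-38 + 35) = 3 - 1*(-3) = 3 + 3 = 6)
O = -2109 (O = (-25 + 6)*111 = -19*111 = -2109)
1/(O - 79240) = 1/(-2109 - 79240) = 1/(-81349) = -1/81349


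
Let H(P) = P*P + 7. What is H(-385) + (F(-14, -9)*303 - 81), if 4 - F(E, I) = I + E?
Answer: 156332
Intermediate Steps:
F(E, I) = 4 - E - I (F(E, I) = 4 - (I + E) = 4 - (E + I) = 4 + (-E - I) = 4 - E - I)
H(P) = 7 + P² (H(P) = P² + 7 = 7 + P²)
H(-385) + (F(-14, -9)*303 - 81) = (7 + (-385)²) + ((4 - 1*(-14) - 1*(-9))*303 - 81) = (7 + 148225) + ((4 + 14 + 9)*303 - 81) = 148232 + (27*303 - 81) = 148232 + (8181 - 81) = 148232 + 8100 = 156332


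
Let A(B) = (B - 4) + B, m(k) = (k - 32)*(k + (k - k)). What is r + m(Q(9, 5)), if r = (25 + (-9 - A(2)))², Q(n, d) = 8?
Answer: 64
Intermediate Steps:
m(k) = k*(-32 + k) (m(k) = (-32 + k)*(k + 0) = (-32 + k)*k = k*(-32 + k))
A(B) = -4 + 2*B (A(B) = (-4 + B) + B = -4 + 2*B)
r = 256 (r = (25 + (-9 - (-4 + 2*2)))² = (25 + (-9 - (-4 + 4)))² = (25 + (-9 - 1*0))² = (25 + (-9 + 0))² = (25 - 9)² = 16² = 256)
r + m(Q(9, 5)) = 256 + 8*(-32 + 8) = 256 + 8*(-24) = 256 - 192 = 64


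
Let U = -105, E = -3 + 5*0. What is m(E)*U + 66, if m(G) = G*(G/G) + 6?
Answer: -249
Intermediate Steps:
E = -3 (E = -3 + 0 = -3)
m(G) = 6 + G (m(G) = G*1 + 6 = G + 6 = 6 + G)
m(E)*U + 66 = (6 - 3)*(-105) + 66 = 3*(-105) + 66 = -315 + 66 = -249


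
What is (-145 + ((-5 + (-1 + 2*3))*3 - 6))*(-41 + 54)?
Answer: -1963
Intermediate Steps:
(-145 + ((-5 + (-1 + 2*3))*3 - 6))*(-41 + 54) = (-145 + ((-5 + (-1 + 6))*3 - 6))*13 = (-145 + ((-5 + 5)*3 - 6))*13 = (-145 + (0*3 - 6))*13 = (-145 + (0 - 6))*13 = (-145 - 6)*13 = -151*13 = -1963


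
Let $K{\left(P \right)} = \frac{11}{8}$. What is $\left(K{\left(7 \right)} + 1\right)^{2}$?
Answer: $\frac{361}{64} \approx 5.6406$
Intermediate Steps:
$K{\left(P \right)} = \frac{11}{8}$ ($K{\left(P \right)} = 11 \cdot \frac{1}{8} = \frac{11}{8}$)
$\left(K{\left(7 \right)} + 1\right)^{2} = \left(\frac{11}{8} + 1\right)^{2} = \left(\frac{19}{8}\right)^{2} = \frac{361}{64}$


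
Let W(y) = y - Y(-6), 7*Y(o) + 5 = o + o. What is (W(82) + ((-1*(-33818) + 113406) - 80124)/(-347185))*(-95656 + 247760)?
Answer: 6227643810008/486059 ≈ 1.2813e+7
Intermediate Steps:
Y(o) = -5/7 + 2*o/7 (Y(o) = -5/7 + (o + o)/7 = -5/7 + (2*o)/7 = -5/7 + 2*o/7)
W(y) = 17/7 + y (W(y) = y - (-5/7 + (2/7)*(-6)) = y - (-5/7 - 12/7) = y - 1*(-17/7) = y + 17/7 = 17/7 + y)
(W(82) + ((-1*(-33818) + 113406) - 80124)/(-347185))*(-95656 + 247760) = ((17/7 + 82) + ((-1*(-33818) + 113406) - 80124)/(-347185))*(-95656 + 247760) = (591/7 + ((33818 + 113406) - 80124)*(-1/347185))*152104 = (591/7 + (147224 - 80124)*(-1/347185))*152104 = (591/7 + 67100*(-1/347185))*152104 = (591/7 - 13420/69437)*152104 = (40943327/486059)*152104 = 6227643810008/486059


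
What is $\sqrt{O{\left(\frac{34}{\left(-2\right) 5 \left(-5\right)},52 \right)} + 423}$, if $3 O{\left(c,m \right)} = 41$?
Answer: $\frac{\sqrt{3930}}{3} \approx 20.897$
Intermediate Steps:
$O{\left(c,m \right)} = \frac{41}{3}$ ($O{\left(c,m \right)} = \frac{1}{3} \cdot 41 = \frac{41}{3}$)
$\sqrt{O{\left(\frac{34}{\left(-2\right) 5 \left(-5\right)},52 \right)} + 423} = \sqrt{\frac{41}{3} + 423} = \sqrt{\frac{1310}{3}} = \frac{\sqrt{3930}}{3}$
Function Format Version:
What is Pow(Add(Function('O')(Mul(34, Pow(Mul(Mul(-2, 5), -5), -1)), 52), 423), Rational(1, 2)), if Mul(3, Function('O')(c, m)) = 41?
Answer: Mul(Rational(1, 3), Pow(3930, Rational(1, 2))) ≈ 20.897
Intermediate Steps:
Function('O')(c, m) = Rational(41, 3) (Function('O')(c, m) = Mul(Rational(1, 3), 41) = Rational(41, 3))
Pow(Add(Function('O')(Mul(34, Pow(Mul(Mul(-2, 5), -5), -1)), 52), 423), Rational(1, 2)) = Pow(Add(Rational(41, 3), 423), Rational(1, 2)) = Pow(Rational(1310, 3), Rational(1, 2)) = Mul(Rational(1, 3), Pow(3930, Rational(1, 2)))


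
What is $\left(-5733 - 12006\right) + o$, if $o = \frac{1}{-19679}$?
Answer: $- \frac{349085782}{19679} \approx -17739.0$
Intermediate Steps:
$o = - \frac{1}{19679} \approx -5.0816 \cdot 10^{-5}$
$\left(-5733 - 12006\right) + o = \left(-5733 - 12006\right) - \frac{1}{19679} = -17739 - \frac{1}{19679} = - \frac{349085782}{19679}$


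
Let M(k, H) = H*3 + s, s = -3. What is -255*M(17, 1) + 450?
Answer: 450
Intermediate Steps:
M(k, H) = -3 + 3*H (M(k, H) = H*3 - 3 = 3*H - 3 = -3 + 3*H)
-255*M(17, 1) + 450 = -255*(-3 + 3*1) + 450 = -255*(-3 + 3) + 450 = -255*0 + 450 = 0 + 450 = 450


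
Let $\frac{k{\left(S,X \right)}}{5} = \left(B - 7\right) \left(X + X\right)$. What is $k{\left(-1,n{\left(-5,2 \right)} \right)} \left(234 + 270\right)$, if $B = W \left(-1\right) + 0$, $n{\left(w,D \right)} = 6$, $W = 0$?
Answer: $-211680$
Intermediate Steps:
$B = 0$ ($B = 0 \left(-1\right) + 0 = 0 + 0 = 0$)
$k{\left(S,X \right)} = - 70 X$ ($k{\left(S,X \right)} = 5 \left(0 - 7\right) \left(X + X\right) = 5 \left(- 7 \cdot 2 X\right) = 5 \left(- 14 X\right) = - 70 X$)
$k{\left(-1,n{\left(-5,2 \right)} \right)} \left(234 + 270\right) = \left(-70\right) 6 \left(234 + 270\right) = \left(-420\right) 504 = -211680$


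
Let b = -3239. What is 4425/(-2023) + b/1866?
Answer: -14809547/3774918 ≈ -3.9231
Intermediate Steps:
4425/(-2023) + b/1866 = 4425/(-2023) - 3239/1866 = 4425*(-1/2023) - 3239*1/1866 = -4425/2023 - 3239/1866 = -14809547/3774918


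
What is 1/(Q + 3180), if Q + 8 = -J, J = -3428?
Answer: 1/6600 ≈ 0.00015152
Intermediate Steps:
Q = 3420 (Q = -8 - 1*(-3428) = -8 + 3428 = 3420)
1/(Q + 3180) = 1/(3420 + 3180) = 1/6600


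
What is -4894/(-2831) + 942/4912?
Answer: 13353065/6952936 ≈ 1.9205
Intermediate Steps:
-4894/(-2831) + 942/4912 = -4894*(-1/2831) + 942*(1/4912) = 4894/2831 + 471/2456 = 13353065/6952936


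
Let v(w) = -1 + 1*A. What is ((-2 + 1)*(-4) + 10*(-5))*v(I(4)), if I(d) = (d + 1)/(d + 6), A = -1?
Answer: 92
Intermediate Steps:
I(d) = (1 + d)/(6 + d)
v(w) = -2 (v(w) = -1 + 1*(-1) = -1 - 1 = -2)
((-2 + 1)*(-4) + 10*(-5))*v(I(4)) = ((-2 + 1)*(-4) + 10*(-5))*(-2) = (-1*(-4) - 50)*(-2) = (4 - 50)*(-2) = -46*(-2) = 92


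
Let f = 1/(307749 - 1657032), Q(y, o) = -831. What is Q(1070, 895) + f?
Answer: -1121254174/1349283 ≈ -831.00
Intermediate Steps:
f = -1/1349283 (f = 1/(-1349283) = -1/1349283 ≈ -7.4113e-7)
Q(1070, 895) + f = -831 - 1/1349283 = -1121254174/1349283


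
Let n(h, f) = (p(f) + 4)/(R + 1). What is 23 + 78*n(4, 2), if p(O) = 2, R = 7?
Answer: 163/2 ≈ 81.500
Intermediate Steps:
n(h, f) = 3/4 (n(h, f) = (2 + 4)/(7 + 1) = 6/8 = 6*(1/8) = 3/4)
23 + 78*n(4, 2) = 23 + 78*(3/4) = 23 + 117/2 = 163/2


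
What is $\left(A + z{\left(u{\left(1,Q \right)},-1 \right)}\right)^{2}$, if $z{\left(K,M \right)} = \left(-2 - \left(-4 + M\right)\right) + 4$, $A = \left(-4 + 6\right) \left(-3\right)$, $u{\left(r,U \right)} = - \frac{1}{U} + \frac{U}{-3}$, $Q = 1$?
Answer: $1$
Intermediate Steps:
$u{\left(r,U \right)} = - \frac{1}{U} - \frac{U}{3}$ ($u{\left(r,U \right)} = - \frac{1}{U} + U \left(- \frac{1}{3}\right) = - \frac{1}{U} - \frac{U}{3}$)
$A = -6$ ($A = 2 \left(-3\right) = -6$)
$z{\left(K,M \right)} = 6 - M$ ($z{\left(K,M \right)} = \left(2 - M\right) + 4 = 6 - M$)
$\left(A + z{\left(u{\left(1,Q \right)},-1 \right)}\right)^{2} = \left(-6 + \left(6 - -1\right)\right)^{2} = \left(-6 + \left(6 + 1\right)\right)^{2} = \left(-6 + 7\right)^{2} = 1^{2} = 1$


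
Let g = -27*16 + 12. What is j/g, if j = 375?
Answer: -25/28 ≈ -0.89286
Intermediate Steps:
g = -420 (g = -432 + 12 = -420)
j/g = 375/(-420) = 375*(-1/420) = -25/28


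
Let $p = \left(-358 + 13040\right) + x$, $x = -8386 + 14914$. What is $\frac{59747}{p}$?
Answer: $\frac{59747}{19210} \approx 3.1102$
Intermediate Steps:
$x = 6528$
$p = 19210$ ($p = \left(-358 + 13040\right) + 6528 = 12682 + 6528 = 19210$)
$\frac{59747}{p} = \frac{59747}{19210}$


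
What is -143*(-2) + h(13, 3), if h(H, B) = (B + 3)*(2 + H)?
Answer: 376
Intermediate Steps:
h(H, B) = (2 + H)*(3 + B) (h(H, B) = (3 + B)*(2 + H) = (2 + H)*(3 + B))
-143*(-2) + h(13, 3) = -143*(-2) + (6 + 2*3 + 3*13 + 3*13) = 286 + (6 + 6 + 39 + 39) = 286 + 90 = 376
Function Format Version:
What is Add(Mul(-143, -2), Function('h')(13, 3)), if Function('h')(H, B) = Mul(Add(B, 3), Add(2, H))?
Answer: 376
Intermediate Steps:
Function('h')(H, B) = Mul(Add(2, H), Add(3, B)) (Function('h')(H, B) = Mul(Add(3, B), Add(2, H)) = Mul(Add(2, H), Add(3, B)))
Add(Mul(-143, -2), Function('h')(13, 3)) = Add(Mul(-143, -2), Add(6, Mul(2, 3), Mul(3, 13), Mul(3, 13))) = Add(286, Add(6, 6, 39, 39)) = Add(286, 90) = 376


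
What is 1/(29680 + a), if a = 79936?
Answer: 1/109616 ≈ 9.1228e-6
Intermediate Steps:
1/(29680 + a) = 1/(29680 + 79936) = 1/109616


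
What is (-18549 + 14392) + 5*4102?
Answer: 16353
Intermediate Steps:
(-18549 + 14392) + 5*4102 = -4157 + 20510 = 16353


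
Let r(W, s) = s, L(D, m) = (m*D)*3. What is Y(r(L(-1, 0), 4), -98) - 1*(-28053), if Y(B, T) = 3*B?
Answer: 28065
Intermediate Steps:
L(D, m) = 3*D*m (L(D, m) = (D*m)*3 = 3*D*m)
Y(r(L(-1, 0), 4), -98) - 1*(-28053) = 3*4 - 1*(-28053) = 12 + 28053 = 28065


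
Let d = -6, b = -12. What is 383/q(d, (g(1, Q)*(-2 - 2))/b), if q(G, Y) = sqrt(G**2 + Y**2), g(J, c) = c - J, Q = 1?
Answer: 383/6 ≈ 63.833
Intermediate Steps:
383/q(d, (g(1, Q)*(-2 - 2))/b) = 383/(sqrt((-6)**2 + (((1 - 1*1)*(-2 - 2))/(-12))**2)) = 383/(sqrt(36 + (((1 - 1)*(-4))*(-1/12))**2)) = 383/(sqrt(36 + ((0*(-4))*(-1/12))**2)) = 383/(sqrt(36 + (0*(-1/12))**2)) = 383/(sqrt(36 + 0**2)) = 383/(sqrt(36 + 0)) = 383/(sqrt(36)) = 383/6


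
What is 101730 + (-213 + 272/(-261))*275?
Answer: 11188655/261 ≈ 42868.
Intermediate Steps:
101730 + (-213 + 272/(-261))*275 = 101730 + (-213 + 272*(-1/261))*275 = 101730 + (-213 - 272/261)*275 = 101730 - 55865/261*275 = 101730 - 15362875/261 = 11188655/261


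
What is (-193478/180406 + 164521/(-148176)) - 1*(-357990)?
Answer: 683548061248699/1909417104 ≈ 3.5799e+5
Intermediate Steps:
(-193478/180406 + 164521/(-148176)) - 1*(-357990) = (-193478*1/180406 + 164521*(-1/148176)) + 357990 = (-96739/90203 - 23503/21168) + 357990 = -4167812261/1909417104 + 357990 = 683548061248699/1909417104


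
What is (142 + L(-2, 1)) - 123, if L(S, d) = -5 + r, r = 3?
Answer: 17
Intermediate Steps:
L(S, d) = -2 (L(S, d) = -5 + 3 = -2)
(142 + L(-2, 1)) - 123 = (142 - 2) - 123 = 140 - 123 = 17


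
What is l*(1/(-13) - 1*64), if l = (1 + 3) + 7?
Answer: -9163/13 ≈ -704.85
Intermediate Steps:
l = 11 (l = 4 + 7 = 11)
l*(1/(-13) - 1*64) = 11*(1/(-13) - 1*64) = 11*(-1/13 - 64) = 11*(-833/13) = -9163/13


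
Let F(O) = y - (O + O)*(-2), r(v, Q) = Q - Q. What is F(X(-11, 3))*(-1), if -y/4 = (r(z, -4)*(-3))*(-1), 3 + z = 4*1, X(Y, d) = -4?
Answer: 16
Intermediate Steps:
z = 1 (z = -3 + 4*1 = -3 + 4 = 1)
r(v, Q) = 0
y = 0 (y = -4*0*(-3)*(-1) = -0*(-1) = -4*0 = 0)
F(O) = 4*O (F(O) = 0 - (O + O)*(-2) = 0 - 2*O*(-2) = 0 - (-4)*O = 0 + 4*O = 4*O)
F(X(-11, 3))*(-1) = (4*(-4))*(-1) = -16*(-1) = 16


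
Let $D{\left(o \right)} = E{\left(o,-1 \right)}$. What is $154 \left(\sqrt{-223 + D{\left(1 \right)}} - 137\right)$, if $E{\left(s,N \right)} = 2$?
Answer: $-21098 + 154 i \sqrt{221} \approx -21098.0 + 2289.4 i$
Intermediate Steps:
$D{\left(o \right)} = 2$
$154 \left(\sqrt{-223 + D{\left(1 \right)}} - 137\right) = 154 \left(\sqrt{-223 + 2} - 137\right) = 154 \left(\sqrt{-221} - 137\right) = 154 \left(i \sqrt{221} - 137\right) = 154 \left(-137 + i \sqrt{221}\right) = -21098 + 154 i \sqrt{221}$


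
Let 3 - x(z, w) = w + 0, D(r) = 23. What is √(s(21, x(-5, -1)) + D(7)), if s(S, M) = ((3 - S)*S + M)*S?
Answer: I*√7831 ≈ 88.493*I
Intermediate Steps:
x(z, w) = 3 - w (x(z, w) = 3 - (w + 0) = 3 - w)
s(S, M) = S*(M + S*(3 - S)) (s(S, M) = (S*(3 - S) + M)*S = (M + S*(3 - S))*S = S*(M + S*(3 - S)))
√(s(21, x(-5, -1)) + D(7)) = √(21*((3 - 1*(-1)) - 1*21² + 3*21) + 23) = √(21*((3 + 1) - 1*441 + 63) + 23) = √(21*(4 - 441 + 63) + 23) = √(21*(-374) + 23) = √(-7854 + 23) = √(-7831) = I*√7831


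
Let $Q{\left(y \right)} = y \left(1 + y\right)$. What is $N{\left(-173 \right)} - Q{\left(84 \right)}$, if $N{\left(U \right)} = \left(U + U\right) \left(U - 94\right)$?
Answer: $85242$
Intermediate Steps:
$N{\left(U \right)} = 2 U \left(-94 + U\right)$
$N{\left(-173 \right)} - Q{\left(84 \right)} = 2 \left(-173\right) \left(-94 - 173\right) - 84 \left(1 + 84\right) = 2 \left(-173\right) \left(-267\right) - 84 \cdot 85 = 92382 - 7140 = 85242$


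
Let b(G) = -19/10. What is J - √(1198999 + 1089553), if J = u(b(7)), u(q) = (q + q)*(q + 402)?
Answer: -76019/50 - 2*√572138 ≈ -3033.2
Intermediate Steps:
b(G) = -19/10 (b(G) = -19*⅒ = -19/10)
u(q) = 2*q*(402 + q) (u(q) = (2*q)*(402 + q) = 2*q*(402 + q))
J = -76019/50 (J = 2*(-19/10)*(402 - 19/10) = 2*(-19/10)*(4001/10) = -76019/50 ≈ -1520.4)
J - √(1198999 + 1089553) = -76019/50 - √(1198999 + 1089553) = -76019/50 - √2288552 = -76019/50 - 2*√572138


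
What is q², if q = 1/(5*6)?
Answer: 1/900 ≈ 0.0011111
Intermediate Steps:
q = 1/30 ≈ 0.033333
q² = (1/30)² = 1/900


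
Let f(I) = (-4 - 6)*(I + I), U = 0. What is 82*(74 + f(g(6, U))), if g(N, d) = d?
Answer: 6068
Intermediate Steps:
f(I) = -20*I
82*(74 + f(g(6, U))) = 82*(74 - 20*0) = 82*(74 + 0) = 82*74 = 6068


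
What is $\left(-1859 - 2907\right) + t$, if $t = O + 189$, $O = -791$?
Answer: $-5368$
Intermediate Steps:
$t = -602$ ($t = -791 + 189 = -602$)
$\left(-1859 - 2907\right) + t = \left(-1859 - 2907\right) - 602 = -4766 - 602 = -5368$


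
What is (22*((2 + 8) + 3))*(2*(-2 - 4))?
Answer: -3432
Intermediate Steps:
(22*((2 + 8) + 3))*(2*(-2 - 4)) = (22*(10 + 3))*(2*(-6)) = (22*13)*(-12) = 286*(-12) = -3432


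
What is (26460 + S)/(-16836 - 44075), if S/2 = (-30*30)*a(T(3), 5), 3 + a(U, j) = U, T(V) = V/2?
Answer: -29160/60911 ≈ -0.47873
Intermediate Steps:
T(V) = V/2 (T(V) = V*(½) = V/2)
a(U, j) = -3 + U
S = 2700 (S = 2*((-30*30)*(-3 + (½)*3)) = 2*(-900*(-3 + 3/2)) = 2*(-900*(-3/2)) = 2*1350 = 2700)
(26460 + S)/(-16836 - 44075) = (26460 + 2700)/(-16836 - 44075) = 29160/(-60911) = 29160*(-1/60911) = -29160/60911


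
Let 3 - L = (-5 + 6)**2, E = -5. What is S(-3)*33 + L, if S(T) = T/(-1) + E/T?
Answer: 156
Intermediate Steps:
S(T) = -T - 5/T (S(T) = T/(-1) - 5/T = T*(-1) - 5/T = -T - 5/T)
L = 2 (L = 3 - (-5 + 6)**2 = 3 - 1*1**2 = 3 - 1*1 = 3 - 1 = 2)
S(-3)*33 + L = (-1*(-3) - 5/(-3))*33 + 2 = (3 - 5*(-1/3))*33 + 2 = (3 + 5/3)*33 + 2 = (14/3)*33 + 2 = 154 + 2 = 156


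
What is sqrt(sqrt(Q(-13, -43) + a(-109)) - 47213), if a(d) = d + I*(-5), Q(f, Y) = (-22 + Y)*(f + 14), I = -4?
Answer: sqrt(-47213 + I*sqrt(154)) ≈ 0.029 + 217.29*I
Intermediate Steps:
Q(f, Y) = (-22 + Y)*(14 + f)
a(d) = 20 + d (a(d) = d - 4*(-5) = d + 20 = 20 + d)
sqrt(sqrt(Q(-13, -43) + a(-109)) - 47213) = sqrt(sqrt((-308 - 22*(-13) + 14*(-43) - 43*(-13)) + (20 - 109)) - 47213) = sqrt(sqrt((-308 + 286 - 602 + 559) - 89) - 47213) = sqrt(sqrt(-65 - 89) - 47213) = sqrt(sqrt(-154) - 47213) = sqrt(I*sqrt(154) - 47213) = sqrt(-47213 + I*sqrt(154))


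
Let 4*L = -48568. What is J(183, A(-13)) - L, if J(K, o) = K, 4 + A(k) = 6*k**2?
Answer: 12325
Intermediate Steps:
L = -12142 (L = (1/4)*(-48568) = -12142)
A(k) = -4 + 6*k**2
J(183, A(-13)) - L = 183 - 1*(-12142) = 183 + 12142 = 12325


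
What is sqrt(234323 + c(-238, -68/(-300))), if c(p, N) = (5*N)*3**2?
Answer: sqrt(5858330)/5 ≈ 484.08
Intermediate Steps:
c(p, N) = 45*N (c(p, N) = (5*N)*9 = 45*N)
sqrt(234323 + c(-238, -68/(-300))) = sqrt(234323 + 45*(-68/(-300))) = sqrt(234323 + 45*(-68*(-1/300))) = sqrt(234323 + 45*(17/75)) = sqrt(234323 + 51/5) = sqrt(1171666/5) = sqrt(5858330)/5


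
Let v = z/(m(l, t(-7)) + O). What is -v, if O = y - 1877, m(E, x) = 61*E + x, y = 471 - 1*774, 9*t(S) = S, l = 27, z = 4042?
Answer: 18189/2402 ≈ 7.5724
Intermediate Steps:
t(S) = S/9
y = -303 (y = 471 - 774 = -303)
m(E, x) = x + 61*E
O = -2180 (O = -303 - 1877 = -2180)
v = -18189/2402 (v = 4042/(((⅑)*(-7) + 61*27) - 2180) = 4042/((-7/9 + 1647) - 2180) = 4042/(14816/9 - 2180) = 4042/(-4804/9) = 4042*(-9/4804) = -18189/2402 ≈ -7.5724)
-v = -1*(-18189/2402) = 18189/2402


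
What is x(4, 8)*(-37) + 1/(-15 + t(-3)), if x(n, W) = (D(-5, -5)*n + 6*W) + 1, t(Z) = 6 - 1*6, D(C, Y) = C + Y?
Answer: -4996/15 ≈ -333.07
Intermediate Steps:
t(Z) = 0 (t(Z) = 6 - 6 = 0)
x(n, W) = 1 - 10*n + 6*W (x(n, W) = ((-5 - 5)*n + 6*W) + 1 = (-10*n + 6*W) + 1 = 1 - 10*n + 6*W)
x(4, 8)*(-37) + 1/(-15 + t(-3)) = (1 - 10*4 + 6*8)*(-37) + 1/(-15 + 0) = (1 - 40 + 48)*(-37) + 1/(-15) = 9*(-37) - 1/15 = -333 - 1/15 = -4996/15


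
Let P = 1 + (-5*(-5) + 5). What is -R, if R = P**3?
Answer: -29791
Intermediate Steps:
P = 31 (P = 1 + (25 + 5) = 1 + 30 = 31)
R = 29791 (R = 31**3 = 29791)
-R = -1*29791 = -29791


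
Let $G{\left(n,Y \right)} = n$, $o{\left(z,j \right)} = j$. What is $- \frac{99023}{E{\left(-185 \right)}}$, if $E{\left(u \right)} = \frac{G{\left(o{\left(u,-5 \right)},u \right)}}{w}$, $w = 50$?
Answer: $990230$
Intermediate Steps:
$E{\left(u \right)} = - \frac{1}{10}$ ($E{\left(u \right)} = - \frac{5}{50} = \left(-5\right) \frac{1}{50} = - \frac{1}{10}$)
$- \frac{99023}{E{\left(-185 \right)}} = - \frac{99023}{- \frac{1}{10}} = \left(-99023\right) \left(-10\right) = 990230$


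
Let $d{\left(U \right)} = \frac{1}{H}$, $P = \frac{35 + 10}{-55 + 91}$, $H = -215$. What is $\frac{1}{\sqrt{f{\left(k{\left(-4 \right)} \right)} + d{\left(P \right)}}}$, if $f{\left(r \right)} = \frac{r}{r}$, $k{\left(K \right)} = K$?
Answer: $\frac{\sqrt{46010}}{214} \approx 1.0023$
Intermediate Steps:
$f{\left(r \right)} = 1$
$P = \frac{5}{4}$ ($P = \frac{45}{36} = 45 \cdot \frac{1}{36} = \frac{5}{4} \approx 1.25$)
$d{\left(U \right)} = - \frac{1}{215}$ ($d{\left(U \right)} = \frac{1}{-215} = - \frac{1}{215}$)
$\frac{1}{\sqrt{f{\left(k{\left(-4 \right)} \right)} + d{\left(P \right)}}} = \frac{1}{\sqrt{1 - \frac{1}{215}}} = \frac{1}{\sqrt{\frac{214}{215}}} = \frac{1}{\frac{1}{215} \sqrt{46010}} = \frac{\sqrt{46010}}{214}$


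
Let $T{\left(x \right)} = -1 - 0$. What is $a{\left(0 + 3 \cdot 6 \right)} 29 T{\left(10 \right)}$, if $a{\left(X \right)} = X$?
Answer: $-522$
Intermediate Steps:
$T{\left(x \right)} = -1$ ($T{\left(x \right)} = -1 + 0 = -1$)
$a{\left(0 + 3 \cdot 6 \right)} 29 T{\left(10 \right)} = \left(0 + 3 \cdot 6\right) 29 \left(-1\right) = \left(0 + 18\right) 29 \left(-1\right) = 18 \cdot 29 \left(-1\right) = 522 \left(-1\right) = -522$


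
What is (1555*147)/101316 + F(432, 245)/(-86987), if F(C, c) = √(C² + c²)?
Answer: 76195/33772 - √246649/86987 ≈ 2.2505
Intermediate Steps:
(1555*147)/101316 + F(432, 245)/(-86987) = (1555*147)/101316 + √(432² + 245²)/(-86987) = 228585*(1/101316) + √(186624 + 60025)*(-1/86987) = 76195/33772 + √246649*(-1/86987) = 76195/33772 - √246649/86987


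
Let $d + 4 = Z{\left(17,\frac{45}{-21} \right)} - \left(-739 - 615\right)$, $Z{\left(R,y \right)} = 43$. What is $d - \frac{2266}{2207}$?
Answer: $\frac{3072085}{2207} \approx 1392.0$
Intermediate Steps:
$d = 1393$ ($d = -4 + \left(43 - \left(-739 - 615\right)\right) = -4 + \left(43 - -1354\right) = -4 + \left(43 + 1354\right) = -4 + 1397 = 1393$)
$d - \frac{2266}{2207} = 1393 - \frac{2266}{2207} = \frac{3072085}{2207}$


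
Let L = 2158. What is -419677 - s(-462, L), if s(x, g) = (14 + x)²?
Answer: -620381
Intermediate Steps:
-419677 - s(-462, L) = -419677 - (14 - 462)² = -419677 - 1*(-448)² = -419677 - 1*200704 = -419677 - 200704 = -620381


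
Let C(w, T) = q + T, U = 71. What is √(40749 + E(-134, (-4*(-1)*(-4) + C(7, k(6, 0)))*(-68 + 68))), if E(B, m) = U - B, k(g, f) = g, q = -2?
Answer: √40954 ≈ 202.37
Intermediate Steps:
C(w, T) = -2 + T
E(B, m) = 71 - B
√(40749 + E(-134, (-4*(-1)*(-4) + C(7, k(6, 0)))*(-68 + 68))) = √(40749 + (71 - 1*(-134))) = √(40749 + (71 + 134)) = √(40749 + 205) = √40954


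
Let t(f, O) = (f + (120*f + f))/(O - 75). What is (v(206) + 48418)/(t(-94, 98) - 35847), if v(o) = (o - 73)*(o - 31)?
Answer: -1648939/835949 ≈ -1.9725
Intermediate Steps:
v(o) = (-73 + o)*(-31 + o)
t(f, O) = 122*f/(-75 + O) (t(f, O) = (f + 121*f)/(-75 + O) = (122*f)/(-75 + O) = 122*f/(-75 + O))
(v(206) + 48418)/(t(-94, 98) - 35847) = ((2263 + 206² - 104*206) + 48418)/(122*(-94)/(-75 + 98) - 35847) = ((2263 + 42436 - 21424) + 48418)/(122*(-94)/23 - 35847) = (23275 + 48418)/(122*(-94)*(1/23) - 35847) = 71693/(-11468/23 - 35847) = 71693/(-835949/23) = 71693*(-23/835949) = -1648939/835949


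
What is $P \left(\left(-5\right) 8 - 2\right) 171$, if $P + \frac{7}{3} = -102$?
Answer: $749322$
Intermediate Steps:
$P = - \frac{313}{3}$ ($P = - \frac{7}{3} - 102 = - \frac{313}{3} \approx -104.33$)
$P \left(\left(-5\right) 8 - 2\right) 171 = - \frac{313 \left(\left(-5\right) 8 - 2\right)}{3} \cdot 171 = - \frac{313 \left(-40 - 2\right)}{3} \cdot 171 = \left(- \frac{313}{3}\right) \left(-42\right) 171 = 4382 \cdot 171 = 749322$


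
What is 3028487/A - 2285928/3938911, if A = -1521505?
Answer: -15406991639297/5993072781055 ≈ -2.5708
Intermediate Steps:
3028487/A - 2285928/3938911 = 3028487/(-1521505) - 2285928/3938911 = 3028487*(-1/1521505) - 2285928*1/3938911 = -3028487/1521505 - 2285928/3938911 = -15406991639297/5993072781055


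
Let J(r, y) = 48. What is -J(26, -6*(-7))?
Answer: -48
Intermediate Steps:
-J(26, -6*(-7)) = -1*48 = -48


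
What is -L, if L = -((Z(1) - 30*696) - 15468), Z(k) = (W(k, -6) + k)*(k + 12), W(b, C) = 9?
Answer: -36218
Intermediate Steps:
Z(k) = (9 + k)*(12 + k) (Z(k) = (9 + k)*(k + 12) = (9 + k)*(12 + k))
L = 36218 (L = -(((108 + 1**2 + 21*1) - 30*696) - 15468) = -(((108 + 1 + 21) - 20880) - 15468) = -((130 - 20880) - 15468) = -(-20750 - 15468) = -1*(-36218) = 36218)
-L = -1*36218 = -36218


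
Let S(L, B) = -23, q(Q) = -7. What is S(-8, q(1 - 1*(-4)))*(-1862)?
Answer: 42826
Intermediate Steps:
S(-8, q(1 - 1*(-4)))*(-1862) = -23*(-1862) = 42826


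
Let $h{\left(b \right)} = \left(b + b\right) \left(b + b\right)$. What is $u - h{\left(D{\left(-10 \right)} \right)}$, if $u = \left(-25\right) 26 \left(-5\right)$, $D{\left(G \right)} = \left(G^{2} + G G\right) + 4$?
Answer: $-163214$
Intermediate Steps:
$D{\left(G \right)} = 4 + 2 G^{2}$ ($D{\left(G \right)} = \left(G^{2} + G^{2}\right) + 4 = 2 G^{2} + 4 = 4 + 2 G^{2}$)
$u = 3250$ ($u = \left(-650\right) \left(-5\right) = 3250$)
$h{\left(b \right)} = 4 b^{2}$ ($h{\left(b \right)} = 2 b 2 b = 4 b^{2}$)
$u - h{\left(D{\left(-10 \right)} \right)} = 3250 - 4 \left(4 + 2 \left(-10\right)^{2}\right)^{2} = 3250 - 4 \left(4 + 2 \cdot 100\right)^{2} = 3250 - 4 \left(4 + 200\right)^{2} = 3250 - 4 \cdot 204^{2} = 3250 - 4 \cdot 41616 = 3250 - 166464 = -163214$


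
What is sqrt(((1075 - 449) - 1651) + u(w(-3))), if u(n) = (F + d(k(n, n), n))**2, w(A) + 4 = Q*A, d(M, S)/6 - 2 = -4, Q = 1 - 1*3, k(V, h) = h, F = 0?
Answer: I*sqrt(881) ≈ 29.682*I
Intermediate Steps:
Q = -2 (Q = 1 - 3 = -2)
d(M, S) = -12 (d(M, S) = 12 + 6*(-4) = 12 - 24 = -12)
w(A) = -4 - 2*A
u(n) = 144 (u(n) = (0 - 12)**2 = (-12)**2 = 144)
sqrt(((1075 - 449) - 1651) + u(w(-3))) = sqrt(((1075 - 449) - 1651) + 144) = sqrt((626 - 1651) + 144) = sqrt(-1025 + 144) = sqrt(-881) = I*sqrt(881)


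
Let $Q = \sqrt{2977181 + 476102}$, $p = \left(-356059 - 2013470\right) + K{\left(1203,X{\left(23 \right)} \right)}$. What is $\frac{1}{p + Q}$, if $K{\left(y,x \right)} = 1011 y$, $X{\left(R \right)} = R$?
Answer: $- \frac{1153296}{1330088210333} - \frac{\sqrt{3453283}}{1330088210333} \approx -8.6848 \cdot 10^{-7}$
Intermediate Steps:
$p = -1153296$ ($p = \left(-356059 - 2013470\right) + 1011 \cdot 1203 = -2369529 + 1216233 = -1153296$)
$Q = \sqrt{3453283} \approx 1858.3$
$\frac{1}{p + Q} = \frac{1}{-1153296 + \sqrt{3453283}}$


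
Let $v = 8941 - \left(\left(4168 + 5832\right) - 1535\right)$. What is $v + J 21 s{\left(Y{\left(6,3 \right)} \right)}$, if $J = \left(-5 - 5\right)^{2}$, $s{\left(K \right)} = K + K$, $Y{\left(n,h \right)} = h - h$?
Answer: $476$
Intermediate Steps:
$Y{\left(n,h \right)} = 0$
$s{\left(K \right)} = 2 K$
$J = 100$ ($J = \left(-10\right)^{2} = 100$)
$v = 476$ ($v = 8941 - \left(10000 - 1535\right) = 8941 - 8465 = 476$)
$v + J 21 s{\left(Y{\left(6,3 \right)} \right)} = 476 + 100 \cdot 21 \cdot 2 \cdot 0 = 476 + 100 \cdot 21 \cdot 0 = 476 + 100 \cdot 0 = 476 + 0 = 476$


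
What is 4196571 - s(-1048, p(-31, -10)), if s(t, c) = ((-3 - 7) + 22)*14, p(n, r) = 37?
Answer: 4196403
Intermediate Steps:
s(t, c) = 168 (s(t, c) = (-10 + 22)*14 = 12*14 = 168)
4196571 - s(-1048, p(-31, -10)) = 4196571 - 1*168 = 4196571 - 168 = 4196403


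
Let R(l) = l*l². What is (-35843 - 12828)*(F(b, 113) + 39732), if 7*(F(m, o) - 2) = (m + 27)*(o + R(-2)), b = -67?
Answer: -1904690914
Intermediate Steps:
R(l) = l³
F(m, o) = 2 + (-8 + o)*(27 + m)/7 (F(m, o) = 2 + ((m + 27)*(o + (-2)³))/7 = 2 + ((27 + m)*(o - 8))/7 = 2 + ((27 + m)*(-8 + o))/7 = 2 + ((-8 + o)*(27 + m))/7 = 2 + (-8 + o)*(27 + m)/7)
(-35843 - 12828)*(F(b, 113) + 39732) = (-35843 - 12828)*((-202/7 - 8/7*(-67) + (27/7)*113 + (⅐)*(-67)*113) + 39732) = -48671*((-202/7 + 536/7 + 3051/7 - 7571/7) + 39732) = -48671*(-598 + 39732) = -48671*39134 = -1904690914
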